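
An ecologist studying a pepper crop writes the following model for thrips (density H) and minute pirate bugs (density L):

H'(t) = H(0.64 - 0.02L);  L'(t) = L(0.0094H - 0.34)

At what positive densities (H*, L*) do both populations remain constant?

H* ≈ 36.2, L* ≈ 32

Set dL/dt = 0 with L > 0: 0.0094H - 0.34 = 0, so H* = 0.34/0.0094 = 36.2.
Set dH/dt = 0 with H > 0: 0.64 - 0.02L = 0, so L* = 0.64/0.02 = 32.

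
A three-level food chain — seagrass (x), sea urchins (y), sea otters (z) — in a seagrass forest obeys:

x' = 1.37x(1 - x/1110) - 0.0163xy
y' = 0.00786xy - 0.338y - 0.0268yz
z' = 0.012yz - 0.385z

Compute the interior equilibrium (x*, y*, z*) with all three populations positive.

From dz/dt = 0: 0.012y* = 0.385, so y* = 32.1.
From dx/dt = 0: 1.37(1 - x*/1110) = 0.0163·32.1, giving x* = 1110·(1 - 0.382) = 686.
From dy/dt = 0: 0.00786·686 - 0.338 = 0.0268z*, so z* = 5.06/0.0268 = 189.

x* ≈ 686, y* ≈ 32.1, z* ≈ 189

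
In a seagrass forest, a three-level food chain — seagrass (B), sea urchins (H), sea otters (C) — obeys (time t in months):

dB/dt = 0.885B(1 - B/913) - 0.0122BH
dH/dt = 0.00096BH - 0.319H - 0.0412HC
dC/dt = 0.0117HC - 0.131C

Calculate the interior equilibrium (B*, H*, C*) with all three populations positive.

B* ≈ 772, H* ≈ 11.2, C* ≈ 10.2

From dC/dt = 0: 0.0117H* = 0.131, so H* = 11.2.
From dB/dt = 0: 0.885(1 - B*/913) = 0.0122·11.2, giving B* = 913·(1 - 0.154) = 772.
From dH/dt = 0: 0.00096·772 - 0.319 = 0.0412C*, so C* = 0.422/0.0412 = 10.2.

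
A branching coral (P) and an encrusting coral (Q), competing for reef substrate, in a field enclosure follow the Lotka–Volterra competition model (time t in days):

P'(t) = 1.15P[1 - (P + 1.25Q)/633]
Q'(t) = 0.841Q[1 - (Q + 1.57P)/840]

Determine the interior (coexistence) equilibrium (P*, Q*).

P* ≈ 433, Q* ≈ 160

Setting both brackets to zero gives the nullclines P + 1.25Q = 633 and 1.57P + Q = 840.
Substituting Q = 840 - 1.57P into the first: P(1 - 1.25·1.57) = 633 - 1.25·840.
So P* = -417/-0.963 = 433, and then Q* = 840 - 1.57·433 = 160.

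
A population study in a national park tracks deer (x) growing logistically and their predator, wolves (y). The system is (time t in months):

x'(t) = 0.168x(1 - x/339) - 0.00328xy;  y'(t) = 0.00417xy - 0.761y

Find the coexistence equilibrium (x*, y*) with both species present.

From dy/dt = 0 with y > 0: 0.00417x* = 0.761, so x* = 182.
Substitute into dx/dt = 0: 0.168(1 - 182/339) = 0.00328y*.
The bracket is 0.462, giving y* = 0.0776/0.00328 = 23.6.

x* ≈ 182, y* ≈ 23.6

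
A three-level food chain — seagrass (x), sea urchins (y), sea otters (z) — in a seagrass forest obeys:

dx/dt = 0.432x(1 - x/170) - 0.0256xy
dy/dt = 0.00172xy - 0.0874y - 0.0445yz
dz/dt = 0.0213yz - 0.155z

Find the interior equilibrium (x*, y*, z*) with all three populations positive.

x* ≈ 96.7, y* ≈ 7.28, z* ≈ 1.77

From dz/dt = 0: 0.0213y* = 0.155, so y* = 7.28.
From dx/dt = 0: 0.432(1 - x*/170) = 0.0256·7.28, giving x* = 170·(1 - 0.431) = 96.7.
From dy/dt = 0: 0.00172·96.7 - 0.0874 = 0.0445z*, so z* = 0.0789/0.0445 = 1.77.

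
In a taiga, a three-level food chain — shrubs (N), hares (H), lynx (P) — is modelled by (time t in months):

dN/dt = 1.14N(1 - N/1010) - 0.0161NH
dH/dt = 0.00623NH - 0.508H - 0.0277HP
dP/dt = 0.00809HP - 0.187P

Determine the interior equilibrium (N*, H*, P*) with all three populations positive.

N* ≈ 680, H* ≈ 23.1, P* ≈ 135

From dP/dt = 0: 0.00809H* = 0.187, so H* = 23.1.
From dN/dt = 0: 1.14(1 - N*/1010) = 0.0161·23.1, giving N* = 1010·(1 - 0.326) = 680.
From dH/dt = 0: 0.00623·680 - 0.508 = 0.0277P*, so P* = 3.73/0.0277 = 135.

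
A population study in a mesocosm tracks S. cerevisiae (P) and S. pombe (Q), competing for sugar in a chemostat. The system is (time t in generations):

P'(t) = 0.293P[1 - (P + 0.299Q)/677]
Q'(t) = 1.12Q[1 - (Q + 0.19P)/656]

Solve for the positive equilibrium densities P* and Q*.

P* ≈ 510, Q* ≈ 559

Setting both brackets to zero gives the nullclines P + 0.299Q = 677 and 0.19P + Q = 656.
Substituting Q = 656 - 0.19P into the first: P(1 - 0.299·0.19) = 677 - 0.299·656.
So P* = 481/0.943 = 510, and then Q* = 656 - 0.19·510 = 559.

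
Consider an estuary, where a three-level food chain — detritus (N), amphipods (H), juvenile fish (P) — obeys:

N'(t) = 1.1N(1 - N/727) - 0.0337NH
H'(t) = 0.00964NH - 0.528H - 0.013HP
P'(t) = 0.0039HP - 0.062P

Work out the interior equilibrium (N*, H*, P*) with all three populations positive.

From dP/dt = 0: 0.0039H* = 0.062, so H* = 15.9.
From dN/dt = 0: 1.1(1 - N*/727) = 0.0337·15.9, giving N* = 727·(1 - 0.487) = 373.
From dH/dt = 0: 0.00964·373 - 0.528 = 0.013P*, so P* = 3.07/0.013 = 236.

N* ≈ 373, H* ≈ 15.9, P* ≈ 236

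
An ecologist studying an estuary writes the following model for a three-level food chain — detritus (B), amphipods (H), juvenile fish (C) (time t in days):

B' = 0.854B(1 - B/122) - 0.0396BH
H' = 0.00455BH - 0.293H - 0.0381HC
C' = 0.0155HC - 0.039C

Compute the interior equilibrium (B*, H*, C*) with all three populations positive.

From dC/dt = 0: 0.0155H* = 0.039, so H* = 2.52.
From dB/dt = 0: 0.854(1 - B*/122) = 0.0396·2.52, giving B* = 122·(1 - 0.117) = 108.
From dH/dt = 0: 0.00455·108 - 0.293 = 0.0381C*, so C* = 0.197/0.0381 = 5.18.

B* ≈ 108, H* ≈ 2.52, C* ≈ 5.18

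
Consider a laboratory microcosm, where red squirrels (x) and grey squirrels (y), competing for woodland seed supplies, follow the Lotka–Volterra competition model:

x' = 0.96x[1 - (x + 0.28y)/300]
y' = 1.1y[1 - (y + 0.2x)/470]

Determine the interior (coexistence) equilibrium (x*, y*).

Setting both brackets to zero gives the nullclines x + 0.28y = 300 and 0.2x + y = 470.
Substituting y = 470 - 0.2x into the first: x(1 - 0.28·0.2) = 300 - 0.28·470.
So x* = 168/0.944 = 178, and then y* = 470 - 0.2·178 = 434.

x* ≈ 178, y* ≈ 434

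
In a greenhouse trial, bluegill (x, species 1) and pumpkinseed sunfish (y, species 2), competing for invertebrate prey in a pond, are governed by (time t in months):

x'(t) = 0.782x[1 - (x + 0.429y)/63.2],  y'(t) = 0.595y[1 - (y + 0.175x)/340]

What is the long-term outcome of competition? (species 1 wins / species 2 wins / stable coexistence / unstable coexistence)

species 2 excludes species 1

Compare the nullcline intercepts: K1/α12 = 63.2/0.429 = 147 < K2 = 340; K2/α21 = 340/0.175 = 1940 > K1 = 63.2.
Since the inequalities point opposite ways, species 2 can invade but species 1 cannot.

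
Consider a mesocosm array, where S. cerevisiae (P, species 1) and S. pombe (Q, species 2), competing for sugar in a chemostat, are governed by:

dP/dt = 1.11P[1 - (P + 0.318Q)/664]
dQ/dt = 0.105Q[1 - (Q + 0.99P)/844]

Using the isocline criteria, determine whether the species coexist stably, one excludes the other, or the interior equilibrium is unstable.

stable coexistence

Compare the nullcline intercepts: K1/α12 = 664/0.318 = 2090 > K2 = 844; K2/α21 = 844/0.99 = 853 > K1 = 664.
Since both inequalities hold, each species can invade when rare, so the interior equilibrium is stable.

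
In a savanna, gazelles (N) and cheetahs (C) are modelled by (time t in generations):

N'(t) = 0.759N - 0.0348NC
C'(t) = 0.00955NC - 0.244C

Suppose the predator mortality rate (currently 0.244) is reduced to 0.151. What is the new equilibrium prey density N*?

At the interior fixed point, setting dC/dt = 0 with C > 0 fixes N* = (predator death rate)/(NC coefficient) — independent of the other coefficients.
With the change, N* = 0.151/0.00955 = 15.8; it falls from 25.5.

N* ≈ 15.8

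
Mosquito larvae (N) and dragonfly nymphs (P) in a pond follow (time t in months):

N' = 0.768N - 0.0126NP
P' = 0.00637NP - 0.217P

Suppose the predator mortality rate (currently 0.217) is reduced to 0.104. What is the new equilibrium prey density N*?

At the interior fixed point, setting dP/dt = 0 with P > 0 fixes N* = (predator death rate)/(NP coefficient) — independent of the other coefficients.
With the change, N* = 0.104/0.00637 = 16.3; it falls from 34.1.

N* ≈ 16.3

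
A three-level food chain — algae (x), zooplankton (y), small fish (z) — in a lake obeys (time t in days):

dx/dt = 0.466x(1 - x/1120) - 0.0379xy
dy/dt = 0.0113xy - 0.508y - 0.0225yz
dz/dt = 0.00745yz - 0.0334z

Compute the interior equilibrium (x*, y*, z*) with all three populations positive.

x* ≈ 712, y* ≈ 4.48, z* ≈ 335

From dz/dt = 0: 0.00745y* = 0.0334, so y* = 4.48.
From dx/dt = 0: 0.466(1 - x*/1120) = 0.0379·4.48, giving x* = 1120·(1 - 0.365) = 712.
From dy/dt = 0: 0.0113·712 - 0.508 = 0.0225z*, so z* = 7.53/0.0225 = 335.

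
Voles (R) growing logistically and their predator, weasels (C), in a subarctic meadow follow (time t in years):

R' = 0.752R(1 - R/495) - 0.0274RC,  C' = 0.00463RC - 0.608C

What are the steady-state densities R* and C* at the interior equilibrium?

From dC/dt = 0 with C > 0: 0.00463R* = 0.608, so R* = 131.
Substitute into dR/dt = 0: 0.752(1 - 131/495) = 0.0274C*.
The bracket is 0.735, giving C* = 0.553/0.0274 = 20.2.

R* ≈ 131, C* ≈ 20.2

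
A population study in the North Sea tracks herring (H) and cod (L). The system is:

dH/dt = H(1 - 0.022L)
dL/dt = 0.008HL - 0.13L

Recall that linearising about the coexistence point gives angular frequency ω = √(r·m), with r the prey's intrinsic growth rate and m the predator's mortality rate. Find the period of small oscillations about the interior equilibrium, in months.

Here r = 1 and m = 0.13, so r·m = 0.13.
ω = √0.13 = 0.361 per month, hence T = 2π/ω ≈ 17.4 months.

T ≈ 17.4 months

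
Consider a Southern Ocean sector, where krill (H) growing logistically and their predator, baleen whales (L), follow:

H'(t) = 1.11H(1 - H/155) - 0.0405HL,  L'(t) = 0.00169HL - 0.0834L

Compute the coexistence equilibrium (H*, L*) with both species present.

H* ≈ 49.3, L* ≈ 18.7

From dL/dt = 0 with L > 0: 0.00169H* = 0.0834, so H* = 49.3.
Substitute into dH/dt = 0: 1.11(1 - 49.3/155) = 0.0405L*.
The bracket is 0.682, giving L* = 0.757/0.0405 = 18.7.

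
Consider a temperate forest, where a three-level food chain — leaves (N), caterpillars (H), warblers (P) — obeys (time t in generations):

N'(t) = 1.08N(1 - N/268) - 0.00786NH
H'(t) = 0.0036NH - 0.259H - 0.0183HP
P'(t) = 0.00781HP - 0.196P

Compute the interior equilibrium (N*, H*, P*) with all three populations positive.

N* ≈ 219, H* ≈ 25.1, P* ≈ 28.9

From dP/dt = 0: 0.00781H* = 0.196, so H* = 25.1.
From dN/dt = 0: 1.08(1 - N*/268) = 0.00786·25.1, giving N* = 268·(1 - 0.183) = 219.
From dH/dt = 0: 0.0036·219 - 0.259 = 0.0183P*, so P* = 0.53/0.0183 = 28.9.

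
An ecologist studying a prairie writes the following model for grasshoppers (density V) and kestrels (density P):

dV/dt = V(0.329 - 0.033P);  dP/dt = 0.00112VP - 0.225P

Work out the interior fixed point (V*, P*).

Set dP/dt = 0 with P > 0: 0.00112V - 0.225 = 0, so V* = 0.225/0.00112 = 201.
Set dV/dt = 0 with V > 0: 0.329 - 0.033P = 0, so P* = 0.329/0.033 = 9.97.

V* ≈ 201, P* ≈ 9.97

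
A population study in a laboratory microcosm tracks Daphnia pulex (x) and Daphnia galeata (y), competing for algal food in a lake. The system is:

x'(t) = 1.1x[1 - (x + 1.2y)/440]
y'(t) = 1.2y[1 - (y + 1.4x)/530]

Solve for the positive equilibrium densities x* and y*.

Setting both brackets to zero gives the nullclines x + 1.2y = 440 and 1.4x + y = 530.
Substituting y = 530 - 1.4x into the first: x(1 - 1.2·1.4) = 440 - 1.2·530.
So x* = -196/-0.68 = 288, and then y* = 530 - 1.4·288 = 126.

x* ≈ 288, y* ≈ 126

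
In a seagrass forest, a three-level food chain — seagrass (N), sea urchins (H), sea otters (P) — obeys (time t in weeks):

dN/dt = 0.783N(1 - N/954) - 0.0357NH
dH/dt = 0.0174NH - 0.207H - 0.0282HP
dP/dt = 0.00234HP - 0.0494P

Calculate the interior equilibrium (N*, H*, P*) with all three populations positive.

N* ≈ 35.7, H* ≈ 21.1, P* ≈ 14.7

From dP/dt = 0: 0.00234H* = 0.0494, so H* = 21.1.
From dN/dt = 0: 0.783(1 - N*/954) = 0.0357·21.1, giving N* = 954·(1 - 0.963) = 35.7.
From dH/dt = 0: 0.0174·35.7 - 0.207 = 0.0282P*, so P* = 0.415/0.0282 = 14.7.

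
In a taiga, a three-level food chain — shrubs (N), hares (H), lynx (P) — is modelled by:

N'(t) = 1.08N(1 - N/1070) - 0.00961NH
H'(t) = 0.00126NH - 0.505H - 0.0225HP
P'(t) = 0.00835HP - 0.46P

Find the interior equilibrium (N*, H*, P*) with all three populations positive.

N* ≈ 545, H* ≈ 55.1, P* ≈ 8.1

From dP/dt = 0: 0.00835H* = 0.46, so H* = 55.1.
From dN/dt = 0: 1.08(1 - N*/1070) = 0.00961·55.1, giving N* = 1070·(1 - 0.49) = 545.
From dH/dt = 0: 0.00126·545 - 0.505 = 0.0225P*, so P* = 0.182/0.0225 = 8.1.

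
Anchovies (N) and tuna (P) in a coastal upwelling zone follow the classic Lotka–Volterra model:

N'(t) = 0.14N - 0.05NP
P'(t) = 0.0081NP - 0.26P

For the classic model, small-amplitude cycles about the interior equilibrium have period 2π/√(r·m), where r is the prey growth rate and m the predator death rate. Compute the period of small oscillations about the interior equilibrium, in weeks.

Here r = 0.14 and m = 0.26, so r·m = 0.0364.
ω = √0.0364 = 0.191 per week, hence T = 2π/ω ≈ 32.9 weeks.

T ≈ 32.9 weeks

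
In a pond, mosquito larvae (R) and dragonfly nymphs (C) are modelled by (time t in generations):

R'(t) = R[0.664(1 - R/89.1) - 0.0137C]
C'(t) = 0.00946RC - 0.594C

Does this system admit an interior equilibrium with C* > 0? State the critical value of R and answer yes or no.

The predator equation gives dC/dt > 0 only when R > 0.594/0.00946 = 62.8.
Without the predator, R → K = 89.1. Since 89.1 > 62.8, the predator can invade and persist.

Threshold R = 62.8; K > 62.8, so yes, the predator persists.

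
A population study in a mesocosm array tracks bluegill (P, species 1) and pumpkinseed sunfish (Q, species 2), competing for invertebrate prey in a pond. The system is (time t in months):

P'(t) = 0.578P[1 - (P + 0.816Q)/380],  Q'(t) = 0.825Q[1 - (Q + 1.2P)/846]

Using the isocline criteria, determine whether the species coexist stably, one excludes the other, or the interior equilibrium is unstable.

species 2 excludes species 1

Compare the nullcline intercepts: K1/α12 = 380/0.816 = 466 < K2 = 846; K2/α21 = 846/1.2 = 705 > K1 = 380.
Since the inequalities point opposite ways, species 2 can invade but species 1 cannot.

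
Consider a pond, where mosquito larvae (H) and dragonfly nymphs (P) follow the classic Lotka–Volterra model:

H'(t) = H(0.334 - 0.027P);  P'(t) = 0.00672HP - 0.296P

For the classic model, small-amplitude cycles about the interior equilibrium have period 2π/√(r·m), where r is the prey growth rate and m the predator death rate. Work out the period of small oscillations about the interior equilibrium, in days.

T ≈ 20 days

Here r = 0.334 and m = 0.296, so r·m = 0.0989.
ω = √0.0989 = 0.314 per day, hence T = 2π/ω ≈ 20 days.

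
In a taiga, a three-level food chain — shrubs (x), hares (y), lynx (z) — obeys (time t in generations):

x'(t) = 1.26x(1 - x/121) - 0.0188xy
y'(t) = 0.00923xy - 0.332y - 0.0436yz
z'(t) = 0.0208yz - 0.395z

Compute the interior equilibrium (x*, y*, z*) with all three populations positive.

From dz/dt = 0: 0.0208y* = 0.395, so y* = 19.
From dx/dt = 0: 1.26(1 - x*/121) = 0.0188·19, giving x* = 121·(1 - 0.283) = 86.7.
From dy/dt = 0: 0.00923·86.7 - 0.332 = 0.0436z*, so z* = 0.468/0.0436 = 10.7.

x* ≈ 86.7, y* ≈ 19, z* ≈ 10.7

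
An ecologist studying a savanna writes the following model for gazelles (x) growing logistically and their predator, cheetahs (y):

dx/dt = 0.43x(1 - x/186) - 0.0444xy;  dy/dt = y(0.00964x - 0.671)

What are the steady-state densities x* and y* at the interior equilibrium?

x* ≈ 69.6, y* ≈ 6.06

From dy/dt = 0 with y > 0: 0.00964x* = 0.671, so x* = 69.6.
Substitute into dx/dt = 0: 0.43(1 - 69.6/186) = 0.0444y*.
The bracket is 0.626, giving y* = 0.269/0.0444 = 6.06.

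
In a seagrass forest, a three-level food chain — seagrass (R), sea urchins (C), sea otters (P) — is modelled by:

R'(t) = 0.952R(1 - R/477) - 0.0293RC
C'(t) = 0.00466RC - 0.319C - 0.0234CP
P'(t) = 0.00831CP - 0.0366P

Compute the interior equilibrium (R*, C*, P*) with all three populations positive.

From dP/dt = 0: 0.00831C* = 0.0366, so C* = 4.4.
From dR/dt = 0: 0.952(1 - R*/477) = 0.0293·4.4, giving R* = 477·(1 - 0.136) = 412.
From dC/dt = 0: 0.00466·412 - 0.319 = 0.0234P*, so P* = 1.6/0.0234 = 68.5.

R* ≈ 412, C* ≈ 4.4, P* ≈ 68.5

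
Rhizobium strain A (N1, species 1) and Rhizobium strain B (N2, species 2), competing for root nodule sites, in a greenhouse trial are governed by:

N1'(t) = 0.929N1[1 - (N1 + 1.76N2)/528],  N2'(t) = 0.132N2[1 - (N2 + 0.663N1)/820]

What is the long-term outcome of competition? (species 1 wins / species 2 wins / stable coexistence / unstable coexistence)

Compare the nullcline intercepts: K1/α12 = 528/1.76 = 300 < K2 = 820; K2/α21 = 820/0.663 = 1240 > K1 = 528.
Since the inequalities point opposite ways, species 2 can invade but species 1 cannot.

species 2 excludes species 1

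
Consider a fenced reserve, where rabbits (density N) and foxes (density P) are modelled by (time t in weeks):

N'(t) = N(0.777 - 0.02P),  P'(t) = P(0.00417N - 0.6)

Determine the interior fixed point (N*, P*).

N* ≈ 144, P* ≈ 38.9

Set dP/dt = 0 with P > 0: 0.00417N - 0.6 = 0, so N* = 0.6/0.00417 = 144.
Set dN/dt = 0 with N > 0: 0.777 - 0.02P = 0, so P* = 0.777/0.02 = 38.9.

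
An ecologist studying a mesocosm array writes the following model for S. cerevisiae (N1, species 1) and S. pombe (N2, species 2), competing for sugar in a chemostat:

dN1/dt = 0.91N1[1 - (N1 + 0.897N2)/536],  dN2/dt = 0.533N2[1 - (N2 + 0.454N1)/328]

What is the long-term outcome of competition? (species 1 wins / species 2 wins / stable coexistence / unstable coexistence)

stable coexistence

Compare the nullcline intercepts: K1/α12 = 536/0.897 = 598 > K2 = 328; K2/α21 = 328/0.454 = 722 > K1 = 536.
Since both inequalities hold, each species can invade when rare, so the interior equilibrium is stable.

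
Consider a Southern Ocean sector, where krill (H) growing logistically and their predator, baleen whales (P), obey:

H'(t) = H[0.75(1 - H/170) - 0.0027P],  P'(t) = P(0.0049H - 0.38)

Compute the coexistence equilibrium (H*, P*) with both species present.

H* ≈ 77.6, P* ≈ 151

From dP/dt = 0 with P > 0: 0.0049H* = 0.38, so H* = 77.6.
Substitute into dH/dt = 0: 0.75(1 - 77.6/170) = 0.0027P*.
The bracket is 0.544, giving P* = 0.408/0.0027 = 151.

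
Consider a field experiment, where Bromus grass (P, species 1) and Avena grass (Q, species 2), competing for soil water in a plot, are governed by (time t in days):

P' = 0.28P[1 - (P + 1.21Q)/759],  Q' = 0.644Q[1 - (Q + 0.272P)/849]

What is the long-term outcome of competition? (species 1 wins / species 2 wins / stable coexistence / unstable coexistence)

Compare the nullcline intercepts: K1/α12 = 759/1.21 = 627 < K2 = 849; K2/α21 = 849/0.272 = 3120 > K1 = 759.
Since the inequalities point opposite ways, species 2 can invade but species 1 cannot.

species 2 excludes species 1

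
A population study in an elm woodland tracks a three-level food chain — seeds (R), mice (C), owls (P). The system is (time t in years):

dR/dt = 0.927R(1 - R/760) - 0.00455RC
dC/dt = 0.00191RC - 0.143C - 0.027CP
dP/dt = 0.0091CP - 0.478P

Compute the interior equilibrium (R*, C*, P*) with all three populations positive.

From dP/dt = 0: 0.0091C* = 0.478, so C* = 52.5.
From dR/dt = 0: 0.927(1 - R*/760) = 0.00455·52.5, giving R* = 760·(1 - 0.258) = 564.
From dC/dt = 0: 0.00191·564 - 0.143 = 0.027P*, so P* = 0.934/0.027 = 34.6.

R* ≈ 564, C* ≈ 52.5, P* ≈ 34.6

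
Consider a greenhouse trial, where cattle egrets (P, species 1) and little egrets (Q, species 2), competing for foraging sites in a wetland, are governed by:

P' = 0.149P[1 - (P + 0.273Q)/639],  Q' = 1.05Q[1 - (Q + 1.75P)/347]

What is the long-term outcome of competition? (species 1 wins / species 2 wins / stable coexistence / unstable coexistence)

Compare the nullcline intercepts: K1/α12 = 639/0.273 = 2340 > K2 = 347; K2/α21 = 347/1.75 = 198 < K1 = 639.
Since the inequalities point opposite ways, species 1 can invade but species 2 cannot.

species 1 excludes species 2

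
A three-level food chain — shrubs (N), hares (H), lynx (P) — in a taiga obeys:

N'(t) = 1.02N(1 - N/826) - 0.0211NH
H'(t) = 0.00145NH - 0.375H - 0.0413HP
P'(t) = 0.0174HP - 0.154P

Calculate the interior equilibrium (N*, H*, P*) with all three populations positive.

From dP/dt = 0: 0.0174H* = 0.154, so H* = 8.85.
From dN/dt = 0: 1.02(1 - N*/826) = 0.0211·8.85, giving N* = 826·(1 - 0.183) = 675.
From dH/dt = 0: 0.00145·675 - 0.375 = 0.0413P*, so P* = 0.603/0.0413 = 14.6.

N* ≈ 675, H* ≈ 8.85, P* ≈ 14.6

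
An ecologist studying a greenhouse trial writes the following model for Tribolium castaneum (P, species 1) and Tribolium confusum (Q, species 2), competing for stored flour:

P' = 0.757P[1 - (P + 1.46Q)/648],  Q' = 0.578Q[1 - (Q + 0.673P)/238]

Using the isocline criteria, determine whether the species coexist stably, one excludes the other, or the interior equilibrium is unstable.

Compare the nullcline intercepts: K1/α12 = 648/1.46 = 444 > K2 = 238; K2/α21 = 238/0.673 = 354 < K1 = 648.
Since the inequalities point opposite ways, species 1 can invade but species 2 cannot.

species 1 excludes species 2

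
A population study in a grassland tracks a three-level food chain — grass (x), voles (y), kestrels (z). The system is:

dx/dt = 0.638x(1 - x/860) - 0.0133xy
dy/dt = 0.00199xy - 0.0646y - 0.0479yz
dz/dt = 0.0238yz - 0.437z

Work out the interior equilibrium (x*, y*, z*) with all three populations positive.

From dz/dt = 0: 0.0238y* = 0.437, so y* = 18.4.
From dx/dt = 0: 0.638(1 - x*/860) = 0.0133·18.4, giving x* = 860·(1 - 0.383) = 531.
From dy/dt = 0: 0.00199·531 - 0.0646 = 0.0479z*, so z* = 0.992/0.0479 = 20.7.

x* ≈ 531, y* ≈ 18.4, z* ≈ 20.7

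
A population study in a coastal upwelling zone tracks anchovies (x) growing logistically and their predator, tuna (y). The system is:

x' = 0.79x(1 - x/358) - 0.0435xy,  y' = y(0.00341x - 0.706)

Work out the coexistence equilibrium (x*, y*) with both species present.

From dy/dt = 0 with y > 0: 0.00341x* = 0.706, so x* = 207.
Substitute into dx/dt = 0: 0.79(1 - 207/358) = 0.0435y*.
The bracket is 0.422, giving y* = 0.333/0.0435 = 7.66.

x* ≈ 207, y* ≈ 7.66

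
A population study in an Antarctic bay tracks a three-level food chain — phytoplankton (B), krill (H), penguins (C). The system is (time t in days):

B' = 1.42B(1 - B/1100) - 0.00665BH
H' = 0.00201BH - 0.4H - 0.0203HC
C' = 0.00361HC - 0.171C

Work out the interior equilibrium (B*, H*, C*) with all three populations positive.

B* ≈ 856, H* ≈ 47.4, C* ≈ 65.1

From dC/dt = 0: 0.00361H* = 0.171, so H* = 47.4.
From dB/dt = 0: 1.42(1 - B*/1100) = 0.00665·47.4, giving B* = 1100·(1 - 0.222) = 856.
From dH/dt = 0: 0.00201·856 - 0.4 = 0.0203C*, so C* = 1.32/0.0203 = 65.1.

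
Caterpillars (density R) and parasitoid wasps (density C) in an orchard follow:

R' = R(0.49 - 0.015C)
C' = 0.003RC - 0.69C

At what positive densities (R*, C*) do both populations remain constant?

R* ≈ 230, C* ≈ 32.7

Set dC/dt = 0 with C > 0: 0.003R - 0.69 = 0, so R* = 0.69/0.003 = 230.
Set dR/dt = 0 with R > 0: 0.49 - 0.015C = 0, so C* = 0.49/0.015 = 32.7.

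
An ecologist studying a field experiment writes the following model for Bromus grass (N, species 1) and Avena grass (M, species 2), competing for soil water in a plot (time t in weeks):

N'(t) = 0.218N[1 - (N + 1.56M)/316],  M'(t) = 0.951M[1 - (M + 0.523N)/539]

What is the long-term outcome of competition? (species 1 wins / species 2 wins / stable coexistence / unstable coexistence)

Compare the nullcline intercepts: K1/α12 = 316/1.56 = 203 < K2 = 539; K2/α21 = 539/0.523 = 1030 > K1 = 316.
Since the inequalities point opposite ways, species 2 can invade but species 1 cannot.

species 2 excludes species 1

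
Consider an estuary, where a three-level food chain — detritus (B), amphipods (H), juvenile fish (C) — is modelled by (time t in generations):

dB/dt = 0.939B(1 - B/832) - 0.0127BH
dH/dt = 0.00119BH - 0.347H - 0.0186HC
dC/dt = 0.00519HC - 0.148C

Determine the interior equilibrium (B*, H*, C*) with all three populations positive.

B* ≈ 511, H* ≈ 28.5, C* ≈ 14

From dC/dt = 0: 0.00519H* = 0.148, so H* = 28.5.
From dB/dt = 0: 0.939(1 - B*/832) = 0.0127·28.5, giving B* = 832·(1 - 0.386) = 511.
From dH/dt = 0: 0.00119·511 - 0.347 = 0.0186C*, so C* = 0.261/0.0186 = 14.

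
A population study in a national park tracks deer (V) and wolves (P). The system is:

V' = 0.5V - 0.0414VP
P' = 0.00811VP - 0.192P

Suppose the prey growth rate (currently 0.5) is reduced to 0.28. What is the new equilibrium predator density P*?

At the interior fixed point, setting dV/dt = 0 with V > 0 fixes P* = (prey growth rate)/(VP coefficient) — independent of the other coefficients.
With the change, P* = 0.28/0.0414 = 6.76; it falls from 12.1.

P* ≈ 6.76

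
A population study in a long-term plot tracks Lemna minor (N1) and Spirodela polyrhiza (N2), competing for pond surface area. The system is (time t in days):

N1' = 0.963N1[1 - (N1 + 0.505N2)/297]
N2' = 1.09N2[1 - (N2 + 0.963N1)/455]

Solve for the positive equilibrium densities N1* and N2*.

Setting both brackets to zero gives the nullclines N1 + 0.505N2 = 297 and 0.963N1 + N2 = 455.
Substituting N2 = 455 - 0.963N1 into the first: N1(1 - 0.505·0.963) = 297 - 0.505·455.
So N1* = 67.2/0.514 = 131, and then N2* = 455 - 0.963·131 = 329.

N1* ≈ 131, N2* ≈ 329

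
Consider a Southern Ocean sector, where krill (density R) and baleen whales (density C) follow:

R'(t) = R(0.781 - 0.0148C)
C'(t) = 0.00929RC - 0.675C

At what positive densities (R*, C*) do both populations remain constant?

Set dC/dt = 0 with C > 0: 0.00929R - 0.675 = 0, so R* = 0.675/0.00929 = 72.7.
Set dR/dt = 0 with R > 0: 0.781 - 0.0148C = 0, so C* = 0.781/0.0148 = 52.8.

R* ≈ 72.7, C* ≈ 52.8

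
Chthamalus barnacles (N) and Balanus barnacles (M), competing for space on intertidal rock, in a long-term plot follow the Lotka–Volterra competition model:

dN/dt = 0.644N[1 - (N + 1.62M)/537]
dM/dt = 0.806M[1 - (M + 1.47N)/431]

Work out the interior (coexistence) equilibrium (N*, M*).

Setting both brackets to zero gives the nullclines N + 1.62M = 537 and 1.47N + M = 431.
Substituting M = 431 - 1.47N into the first: N(1 - 1.62·1.47) = 537 - 1.62·431.
So N* = -161/-1.38 = 117, and then M* = 431 - 1.47·117 = 259.

N* ≈ 117, M* ≈ 259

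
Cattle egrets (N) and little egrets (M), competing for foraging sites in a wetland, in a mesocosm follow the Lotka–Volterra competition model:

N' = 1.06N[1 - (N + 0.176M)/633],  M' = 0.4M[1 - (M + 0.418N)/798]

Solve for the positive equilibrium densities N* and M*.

Setting both brackets to zero gives the nullclines N + 0.176M = 633 and 0.418N + M = 798.
Substituting M = 798 - 0.418N into the first: N(1 - 0.176·0.418) = 633 - 0.176·798.
So N* = 493/0.926 = 532, and then M* = 798 - 0.418·532 = 576.

N* ≈ 532, M* ≈ 576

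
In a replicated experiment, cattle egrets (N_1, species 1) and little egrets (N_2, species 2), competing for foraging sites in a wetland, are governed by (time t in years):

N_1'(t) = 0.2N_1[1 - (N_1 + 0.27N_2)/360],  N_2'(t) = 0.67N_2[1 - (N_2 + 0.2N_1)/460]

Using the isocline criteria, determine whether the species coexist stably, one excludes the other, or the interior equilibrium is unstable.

stable coexistence

Compare the nullcline intercepts: K1/α12 = 360/0.27 = 1330 > K2 = 460; K2/α21 = 460/0.2 = 2300 > K1 = 360.
Since both inequalities hold, each species can invade when rare, so the interior equilibrium is stable.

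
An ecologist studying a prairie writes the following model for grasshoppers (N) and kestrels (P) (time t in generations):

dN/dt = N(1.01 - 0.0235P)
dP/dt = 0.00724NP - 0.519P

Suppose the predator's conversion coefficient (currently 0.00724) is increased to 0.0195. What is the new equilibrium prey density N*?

At the interior fixed point, setting dP/dt = 0 with P > 0 fixes N* = (predator death rate)/(NP coefficient) — independent of the other coefficients.
With the change, N* = 0.519/0.0195 = 26.6; it falls from 71.7.

N* ≈ 26.6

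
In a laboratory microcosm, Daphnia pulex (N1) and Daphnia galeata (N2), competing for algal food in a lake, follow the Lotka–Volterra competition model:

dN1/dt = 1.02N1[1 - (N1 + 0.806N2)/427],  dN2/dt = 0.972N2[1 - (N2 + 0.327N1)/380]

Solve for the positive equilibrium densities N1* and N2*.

N1* ≈ 164, N2* ≈ 326

Setting both brackets to zero gives the nullclines N1 + 0.806N2 = 427 and 0.327N1 + N2 = 380.
Substituting N2 = 380 - 0.327N1 into the first: N1(1 - 0.806·0.327) = 427 - 0.806·380.
So N1* = 121/0.736 = 164, and then N2* = 380 - 0.327·164 = 326.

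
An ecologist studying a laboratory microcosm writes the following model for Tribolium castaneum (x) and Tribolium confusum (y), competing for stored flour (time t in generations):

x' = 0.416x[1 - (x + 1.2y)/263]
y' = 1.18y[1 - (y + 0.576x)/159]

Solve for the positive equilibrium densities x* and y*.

x* ≈ 234, y* ≈ 24.3

Setting both brackets to zero gives the nullclines x + 1.2y = 263 and 0.576x + y = 159.
Substituting y = 159 - 0.576x into the first: x(1 - 1.2·0.576) = 263 - 1.2·159.
So x* = 72.2/0.309 = 234, and then y* = 159 - 0.576·234 = 24.3.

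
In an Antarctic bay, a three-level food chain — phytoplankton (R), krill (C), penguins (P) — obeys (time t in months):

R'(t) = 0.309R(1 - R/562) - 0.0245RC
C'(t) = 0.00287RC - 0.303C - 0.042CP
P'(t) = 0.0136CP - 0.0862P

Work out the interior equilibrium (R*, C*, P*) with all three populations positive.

R* ≈ 280, C* ≈ 6.34, P* ≈ 11.9

From dP/dt = 0: 0.0136C* = 0.0862, so C* = 6.34.
From dR/dt = 0: 0.309(1 - R*/562) = 0.0245·6.34, giving R* = 562·(1 - 0.503) = 280.
From dC/dt = 0: 0.00287·280 - 0.303 = 0.042P*, so P* = 0.499/0.042 = 11.9.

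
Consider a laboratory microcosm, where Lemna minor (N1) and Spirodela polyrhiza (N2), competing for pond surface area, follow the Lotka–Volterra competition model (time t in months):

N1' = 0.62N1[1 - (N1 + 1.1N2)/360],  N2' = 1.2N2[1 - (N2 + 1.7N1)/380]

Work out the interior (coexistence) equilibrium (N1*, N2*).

Setting both brackets to zero gives the nullclines N1 + 1.1N2 = 360 and 1.7N1 + N2 = 380.
Substituting N2 = 380 - 1.7N1 into the first: N1(1 - 1.1·1.7) = 360 - 1.1·380.
So N1* = -58/-0.87 = 66.7, and then N2* = 380 - 1.7·66.7 = 267.

N1* ≈ 66.7, N2* ≈ 267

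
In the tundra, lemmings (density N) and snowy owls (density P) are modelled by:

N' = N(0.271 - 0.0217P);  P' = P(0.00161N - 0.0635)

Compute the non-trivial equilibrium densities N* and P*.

N* ≈ 39.4, P* ≈ 12.5

Set dP/dt = 0 with P > 0: 0.00161N - 0.0635 = 0, so N* = 0.0635/0.00161 = 39.4.
Set dN/dt = 0 with N > 0: 0.271 - 0.0217P = 0, so P* = 0.271/0.0217 = 12.5.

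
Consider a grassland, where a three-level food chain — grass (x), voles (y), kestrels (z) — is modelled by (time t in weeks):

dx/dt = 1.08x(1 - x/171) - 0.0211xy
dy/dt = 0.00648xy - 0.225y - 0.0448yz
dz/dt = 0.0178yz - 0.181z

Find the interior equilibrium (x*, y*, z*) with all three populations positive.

x* ≈ 137, y* ≈ 10.2, z* ≈ 14.8

From dz/dt = 0: 0.0178y* = 0.181, so y* = 10.2.
From dx/dt = 0: 1.08(1 - x*/171) = 0.0211·10.2, giving x* = 171·(1 - 0.199) = 137.
From dy/dt = 0: 0.00648·137 - 0.225 = 0.0448z*, so z* = 0.663/0.0448 = 14.8.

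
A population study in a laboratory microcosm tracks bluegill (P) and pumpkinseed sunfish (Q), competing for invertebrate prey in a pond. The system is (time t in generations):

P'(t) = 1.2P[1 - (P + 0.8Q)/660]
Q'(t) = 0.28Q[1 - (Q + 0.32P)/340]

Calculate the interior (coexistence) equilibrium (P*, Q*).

Setting both brackets to zero gives the nullclines P + 0.8Q = 660 and 0.32P + Q = 340.
Substituting Q = 340 - 0.32P into the first: P(1 - 0.8·0.32) = 660 - 0.8·340.
So P* = 388/0.744 = 522, and then Q* = 340 - 0.32·522 = 173.

P* ≈ 522, Q* ≈ 173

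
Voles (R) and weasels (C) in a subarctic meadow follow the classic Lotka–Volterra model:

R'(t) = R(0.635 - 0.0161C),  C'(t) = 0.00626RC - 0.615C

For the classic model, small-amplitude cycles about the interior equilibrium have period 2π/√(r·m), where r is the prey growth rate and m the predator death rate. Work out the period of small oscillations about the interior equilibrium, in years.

T ≈ 10.1 years

Here r = 0.635 and m = 0.615, so r·m = 0.391.
ω = √0.391 = 0.625 per year, hence T = 2π/ω ≈ 10.1 years.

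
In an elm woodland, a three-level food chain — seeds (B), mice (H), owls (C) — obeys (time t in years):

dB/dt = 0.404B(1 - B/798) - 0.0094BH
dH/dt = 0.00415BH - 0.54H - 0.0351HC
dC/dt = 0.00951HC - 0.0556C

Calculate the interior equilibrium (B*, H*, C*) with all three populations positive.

From dC/dt = 0: 0.00951H* = 0.0556, so H* = 5.85.
From dB/dt = 0: 0.404(1 - B*/798) = 0.0094·5.85, giving B* = 798·(1 - 0.136) = 689.
From dH/dt = 0: 0.00415·689 - 0.54 = 0.0351C*, so C* = 2.32/0.0351 = 66.1.

B* ≈ 689, H* ≈ 5.85, C* ≈ 66.1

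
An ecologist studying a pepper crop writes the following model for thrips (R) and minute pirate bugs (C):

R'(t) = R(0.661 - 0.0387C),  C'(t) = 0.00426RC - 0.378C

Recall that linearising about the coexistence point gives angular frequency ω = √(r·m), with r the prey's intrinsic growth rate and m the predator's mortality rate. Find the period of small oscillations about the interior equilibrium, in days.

Here r = 0.661 and m = 0.378, so r·m = 0.25.
ω = √0.25 = 0.5 per day, hence T = 2π/ω ≈ 12.6 days.

T ≈ 12.6 days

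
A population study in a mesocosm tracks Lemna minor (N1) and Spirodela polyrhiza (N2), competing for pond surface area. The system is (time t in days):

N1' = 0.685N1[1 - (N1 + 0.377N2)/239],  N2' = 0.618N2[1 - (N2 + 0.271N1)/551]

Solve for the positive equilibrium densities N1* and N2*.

Setting both brackets to zero gives the nullclines N1 + 0.377N2 = 239 and 0.271N1 + N2 = 551.
Substituting N2 = 551 - 0.271N1 into the first: N1(1 - 0.377·0.271) = 239 - 0.377·551.
So N1* = 31.3/0.898 = 34.8, and then N2* = 551 - 0.271·34.8 = 542.

N1* ≈ 34.8, N2* ≈ 542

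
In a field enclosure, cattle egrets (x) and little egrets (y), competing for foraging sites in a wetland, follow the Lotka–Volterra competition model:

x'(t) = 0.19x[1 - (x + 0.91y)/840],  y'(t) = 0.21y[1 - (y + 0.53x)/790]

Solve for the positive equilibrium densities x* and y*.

x* ≈ 234, y* ≈ 666

Setting both brackets to zero gives the nullclines x + 0.91y = 840 and 0.53x + y = 790.
Substituting y = 790 - 0.53x into the first: x(1 - 0.91·0.53) = 840 - 0.91·790.
So x* = 121/0.518 = 234, and then y* = 790 - 0.53·234 = 666.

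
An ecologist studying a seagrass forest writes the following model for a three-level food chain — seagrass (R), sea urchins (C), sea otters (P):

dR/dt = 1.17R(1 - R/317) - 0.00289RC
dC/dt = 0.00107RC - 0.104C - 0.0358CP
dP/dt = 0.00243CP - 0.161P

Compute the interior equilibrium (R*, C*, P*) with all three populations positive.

R* ≈ 265, C* ≈ 66.3, P* ≈ 5.02

From dP/dt = 0: 0.00243C* = 0.161, so C* = 66.3.
From dR/dt = 0: 1.17(1 - R*/317) = 0.00289·66.3, giving R* = 317·(1 - 0.164) = 265.
From dC/dt = 0: 0.00107·265 - 0.104 = 0.0358P*, so P* = 0.18/0.0358 = 5.02.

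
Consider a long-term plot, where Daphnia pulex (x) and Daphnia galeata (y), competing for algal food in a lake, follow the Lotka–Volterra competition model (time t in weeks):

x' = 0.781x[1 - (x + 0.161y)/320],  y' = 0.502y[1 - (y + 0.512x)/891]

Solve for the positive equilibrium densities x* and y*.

Setting both brackets to zero gives the nullclines x + 0.161y = 320 and 0.512x + y = 891.
Substituting y = 891 - 0.512x into the first: x(1 - 0.161·0.512) = 320 - 0.161·891.
So x* = 177/0.918 = 192, and then y* = 891 - 0.512·192 = 792.

x* ≈ 192, y* ≈ 792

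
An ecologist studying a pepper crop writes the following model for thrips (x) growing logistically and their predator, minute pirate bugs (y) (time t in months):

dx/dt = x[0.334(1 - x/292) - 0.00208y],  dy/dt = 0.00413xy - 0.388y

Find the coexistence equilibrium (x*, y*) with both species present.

From dy/dt = 0 with y > 0: 0.00413x* = 0.388, so x* = 93.9.
Substitute into dx/dt = 0: 0.334(1 - 93.9/292) = 0.00208y*.
The bracket is 0.678, giving y* = 0.227/0.00208 = 109.

x* ≈ 93.9, y* ≈ 109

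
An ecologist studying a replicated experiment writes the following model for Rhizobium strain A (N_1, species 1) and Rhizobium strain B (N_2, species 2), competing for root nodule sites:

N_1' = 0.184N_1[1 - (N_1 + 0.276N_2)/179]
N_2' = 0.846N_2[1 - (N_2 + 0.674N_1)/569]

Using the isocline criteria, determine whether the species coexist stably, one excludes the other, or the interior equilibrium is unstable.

stable coexistence

Compare the nullcline intercepts: K1/α12 = 179/0.276 = 649 > K2 = 569; K2/α21 = 569/0.674 = 844 > K1 = 179.
Since both inequalities hold, each species can invade when rare, so the interior equilibrium is stable.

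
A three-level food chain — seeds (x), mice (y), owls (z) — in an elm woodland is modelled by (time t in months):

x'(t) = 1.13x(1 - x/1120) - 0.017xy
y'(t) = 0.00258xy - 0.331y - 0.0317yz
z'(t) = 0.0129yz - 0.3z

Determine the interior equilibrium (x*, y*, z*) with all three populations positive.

x* ≈ 728, y* ≈ 23.3, z* ≈ 48.8

From dz/dt = 0: 0.0129y* = 0.3, so y* = 23.3.
From dx/dt = 0: 1.13(1 - x*/1120) = 0.017·23.3, giving x* = 1120·(1 - 0.35) = 728.
From dy/dt = 0: 0.00258·728 - 0.331 = 0.0317z*, so z* = 1.55/0.0317 = 48.8.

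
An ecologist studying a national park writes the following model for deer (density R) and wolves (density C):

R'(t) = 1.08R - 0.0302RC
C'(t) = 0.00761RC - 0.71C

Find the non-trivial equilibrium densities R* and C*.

Set dC/dt = 0 with C > 0: 0.00761R - 0.71 = 0, so R* = 0.71/0.00761 = 93.3.
Set dR/dt = 0 with R > 0: 1.08 - 0.0302C = 0, so C* = 1.08/0.0302 = 35.8.

R* ≈ 93.3, C* ≈ 35.8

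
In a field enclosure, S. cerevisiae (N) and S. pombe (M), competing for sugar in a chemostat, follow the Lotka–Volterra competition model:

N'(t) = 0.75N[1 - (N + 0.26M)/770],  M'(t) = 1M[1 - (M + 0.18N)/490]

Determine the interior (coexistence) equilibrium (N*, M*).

Setting both brackets to zero gives the nullclines N + 0.26M = 770 and 0.18N + M = 490.
Substituting M = 490 - 0.18N into the first: N(1 - 0.26·0.18) = 770 - 0.26·490.
So N* = 643/0.953 = 674, and then M* = 490 - 0.18·674 = 369.

N* ≈ 674, M* ≈ 369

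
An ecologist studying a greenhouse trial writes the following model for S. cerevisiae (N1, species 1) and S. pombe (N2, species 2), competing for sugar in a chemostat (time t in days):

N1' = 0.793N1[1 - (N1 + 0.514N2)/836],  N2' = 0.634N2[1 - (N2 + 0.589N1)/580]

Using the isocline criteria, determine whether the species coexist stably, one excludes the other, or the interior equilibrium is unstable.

Compare the nullcline intercepts: K1/α12 = 836/0.514 = 1630 > K2 = 580; K2/α21 = 580/0.589 = 985 > K1 = 836.
Since both inequalities hold, each species can invade when rare, so the interior equilibrium is stable.

stable coexistence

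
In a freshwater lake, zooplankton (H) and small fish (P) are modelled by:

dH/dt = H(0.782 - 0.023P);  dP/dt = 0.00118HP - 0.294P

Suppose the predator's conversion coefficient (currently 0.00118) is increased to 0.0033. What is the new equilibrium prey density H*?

At the interior fixed point, setting dP/dt = 0 with P > 0 fixes H* = (predator death rate)/(HP coefficient) — independent of the other coefficients.
With the change, H* = 0.294/0.0033 = 89.1; it falls from 249.

H* ≈ 89.1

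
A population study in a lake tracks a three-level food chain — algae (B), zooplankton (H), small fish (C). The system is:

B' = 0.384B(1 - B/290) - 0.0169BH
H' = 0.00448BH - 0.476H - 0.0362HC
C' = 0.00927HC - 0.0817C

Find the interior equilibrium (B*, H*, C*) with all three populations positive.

B* ≈ 178, H* ≈ 8.81, C* ≈ 8.82

From dC/dt = 0: 0.00927H* = 0.0817, so H* = 8.81.
From dB/dt = 0: 0.384(1 - B*/290) = 0.0169·8.81, giving B* = 290·(1 - 0.388) = 178.
From dH/dt = 0: 0.00448·178 - 0.476 = 0.0362C*, so C* = 0.319/0.0362 = 8.82.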